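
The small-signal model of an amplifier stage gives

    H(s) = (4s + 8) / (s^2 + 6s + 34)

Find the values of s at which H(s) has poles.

s = -3 ± 5j

The poles are the roots of the denominator s^2 + 6s + 34 = 0.
Using the quadratic formula: s = (-6 ± √(-100))/2 = -3 ± 5j.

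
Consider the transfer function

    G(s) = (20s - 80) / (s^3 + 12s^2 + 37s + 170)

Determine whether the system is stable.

The denominator s^3 + 12s^2 + 37s + 170 factors as (s + 10)(s^2 + 2s + 17), giving poles at s = -10, -1 ± 4j.
Since all poles lie strictly in the left half-plane, the system is stable.

stable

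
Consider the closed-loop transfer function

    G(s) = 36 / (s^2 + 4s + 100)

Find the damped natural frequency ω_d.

ω_d ≈ 9.798 rad/s

Comparing s^2 + 4s + 100 to s^2 + 2ζωₙs + ωₙ²: ωₙ = 10 rad/s and ζ = 4/(2·10) = 0.2.
ζωₙ = 4/2 = 2, so ω_d = ωₙ√(1−ζ²) = √(ωₙ² − (ζωₙ)²) = √(100 − 2²) = √96 ≈ 9.798 rad/s.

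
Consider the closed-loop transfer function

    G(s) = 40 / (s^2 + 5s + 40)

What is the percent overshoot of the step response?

%OS ≈ 25.9%

Comparing s^2 + 5s + 40 to s^2 + 2ζωₙs + ωₙ²: ωₙ = √40 ≈ 6.325 rad/s and ζ = 5/(2·√40) ≈ 0.3953.
%OS = 100·exp(−πζ/√(1−ζ²)) = 100·exp(−π·0.3953/√(1−0.3953²)) ≈ 25.9%.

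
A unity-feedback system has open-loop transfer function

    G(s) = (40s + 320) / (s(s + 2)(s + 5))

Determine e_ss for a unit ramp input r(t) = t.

e_ss = 0.03125

G(s) has one pole at the origin.
This is a Type 1 system. Kv = lim_{s→0} s·G(s) = 320/10 = 32.
e_ss = 1/Kv = 1/(32) = 1/32 ≈ 0.03125.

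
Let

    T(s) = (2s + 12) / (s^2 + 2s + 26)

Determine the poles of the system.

The poles are the roots of the denominator s^2 + 2s + 26 = 0.
Using the quadratic formula: s = (-2 ± √(-100))/2 = -1 ± 5j.

s = -1 ± 5j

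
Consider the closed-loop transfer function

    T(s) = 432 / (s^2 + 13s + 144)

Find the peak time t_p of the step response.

t_p ≈ 0.3114 s

Comparing s^2 + 13s + 144 to s^2 + 2ζωₙs + ωₙ²: ωₙ = 12 rad/s and ζ = 13/(2·12) ≈ 0.5417.
ζωₙ = 13/2 = 6.5, so ω_d = ωₙ√(1−ζ²) = √(ωₙ² − (ζωₙ)²) = √(144 − 6.5²) = √101.75 ≈ 10.09 rad/s.
t_p = π/ω_d = π/10.09 ≈ 0.3114 s.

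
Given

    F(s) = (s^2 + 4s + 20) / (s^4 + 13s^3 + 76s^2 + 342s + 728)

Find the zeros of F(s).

s = -2 + 4j, -2 - 4j

Set the numerator to zero: s^2 + 4s + 20 = 0.
Factoring: (s^2 + 4s + 20) = 0.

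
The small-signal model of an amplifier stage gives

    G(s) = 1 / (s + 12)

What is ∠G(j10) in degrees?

∠G(j10) ≈ -39.81°

At s = j10: numerator = 1, denominator = 12 + j10.
∠G = ∠num − ∠den = 0° − (39.806°) = -39.81°.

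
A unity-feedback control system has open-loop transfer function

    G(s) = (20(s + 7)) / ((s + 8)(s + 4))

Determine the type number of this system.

Type 0

The denominator has no factor of s at the origin — no free integrator — so this is a Type 0 system.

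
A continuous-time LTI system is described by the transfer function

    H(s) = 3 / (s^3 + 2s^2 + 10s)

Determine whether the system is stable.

marginally stable

The denominator s^3 + 2s^2 + 10s factors as s(s^2 + 2s + 10), giving poles at s = 0, -1 ± 3j.
Since the simple pole(s) at s = 0 lie on the jω-axis with none in the right half-plane, the system is marginally stable.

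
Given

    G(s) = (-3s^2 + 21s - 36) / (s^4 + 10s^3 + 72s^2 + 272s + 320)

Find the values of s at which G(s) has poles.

The poles are the roots of the denominator s^4 + 10s^3 + 72s^2 + 272s + 320 = 0.
Trying s = -4: the polynomial evaluates to 0, so (s + 4) is a factor.
Dividing out leaves s^3 + 6s^2 + 48s + 80 = 0.
This factors further as (s^2 + 4s + 40)(s + 2) = 0.

s = -2 ± 6j, -4, -2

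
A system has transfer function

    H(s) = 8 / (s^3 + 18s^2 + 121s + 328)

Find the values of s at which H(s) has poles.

The poles are the roots of the denominator s^3 + 18s^2 + 121s + 328 = 0.
Trying s = -8: the polynomial evaluates to 0, so (s + 8) is a factor.
Dividing out leaves s^2 + 10s + 41 = 0.
The quadratic formula then gives s = -5 ± 4j.

s = -5 + 4j, -5 - 4j, -8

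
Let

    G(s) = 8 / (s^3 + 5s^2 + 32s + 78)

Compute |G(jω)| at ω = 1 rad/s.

Substitute s = j1: numerator = 8, denominator = 73 + j31.
|G(j1)| = |8| / |73 + j31| = 8 / 79.310 ≈ 0.1009.

|G(j1)| ≈ 0.1009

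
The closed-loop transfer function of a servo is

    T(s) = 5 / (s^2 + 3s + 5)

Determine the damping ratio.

ζ ≈ 0.6708

Compare the denominator to the standard form s^2 + 2ζωₙs + ωₙ².
ωₙ² = 5, so ωₙ = √5 ≈ 2.236 rad/s.
2ζωₙ = 3, so ζ = 3/(2·√5) ≈ 0.6708.
With ζ = 0.6708 the response is underdamped.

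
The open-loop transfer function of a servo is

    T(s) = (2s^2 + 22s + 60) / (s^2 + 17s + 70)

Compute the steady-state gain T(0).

T(0) = 6/7 ≈ 0.8571

Set s = 0: T(0) = (60) / (70) = 6/7.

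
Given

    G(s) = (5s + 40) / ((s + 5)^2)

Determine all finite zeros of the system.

Set the numerator to zero: 5s + 40 = 0, i.e. 5·(s + 8) = 0.
So s = -8.

s = -8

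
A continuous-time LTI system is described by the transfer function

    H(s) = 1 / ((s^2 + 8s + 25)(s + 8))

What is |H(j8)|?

|H(j8)| ≈ 0.001179

Substitute s = j8: numerator = 1, denominator = -824 + j200.
|H(j8)| = |1| / |-824 + j200| = 1 / 847.92 ≈ 0.001179.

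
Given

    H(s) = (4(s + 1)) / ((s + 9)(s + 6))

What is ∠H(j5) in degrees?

At s = j5: numerator = 4 + j20, denominator = 29 + j75.
∠H = ∠num − ∠den = 78.690° − (68.860°) = 9.830°.

∠H(j5) ≈ 9.830°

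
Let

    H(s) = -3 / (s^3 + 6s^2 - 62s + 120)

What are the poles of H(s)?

The poles are the roots of the denominator s^3 + 6s^2 - 62s + 120 = 0.
Trying s = -12: the polynomial evaluates to 0, so (s + 12) is a factor.
Dividing out leaves s^2 - 6s + 10 = 0.
The quadratic formula then gives s = 3 ± 1j.

s = 3 + j, 3 - j, -12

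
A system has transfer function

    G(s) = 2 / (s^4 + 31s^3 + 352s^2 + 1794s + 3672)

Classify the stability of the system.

stable

The denominator s^4 + 31s^3 + 352s^2 + 1794s + 3672 factors as (s + 12)(s^2 + 10s + 34)(s + 9), giving poles at s = -12, -5 + 3j, -5 - 3j, -9.
Since all poles lie strictly in the left half-plane, the system is stable.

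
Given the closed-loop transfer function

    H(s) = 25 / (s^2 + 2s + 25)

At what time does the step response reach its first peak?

Comparing s^2 + 2s + 25 to s^2 + 2ζωₙs + ωₙ²: ωₙ = 5 rad/s and ζ = 2/(2·5) = 0.2.
ζωₙ = 2/2 = 1, so ω_d = ωₙ√(1−ζ²) = √(ωₙ² − (ζωₙ)²) = √(25 − 1²) = √24 ≈ 4.899 rad/s.
t_p = π/ω_d = π/4.899 ≈ 0.6413 s.

t_p ≈ 0.6413 s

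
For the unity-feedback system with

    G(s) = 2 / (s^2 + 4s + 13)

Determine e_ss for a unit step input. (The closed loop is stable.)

G(s) has no poles at the origin.
This is a Type 0 system. Kp = lim_{s→0} G(s) = 2/13.
e_ss = 1/(1 + Kp) = 1/(1 + 2/13) = 13/15 ≈ 0.8667.

e_ss = 0.8667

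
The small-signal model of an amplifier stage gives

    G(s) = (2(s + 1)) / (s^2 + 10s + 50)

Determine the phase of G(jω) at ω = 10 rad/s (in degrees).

∠G(j10) ≈ -32.28°

At s = j10: numerator = 2 + j20, denominator = -50 + j100.
∠G = ∠num − ∠den = 84.289° − (116.57°) = -32.28°.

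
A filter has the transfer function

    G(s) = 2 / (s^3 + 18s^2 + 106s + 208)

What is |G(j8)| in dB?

Substitute s = j8: numerator = 2, denominator = -944 + j336.
|G(j8)| = |2| / |-944 + j336| = 2 / 1002.0 ≈ 0.001996.
In decibels: 20·log₁₀(0.001996) ≈ -54.0 dB.

|G(j8)|_dB ≈ -54.0 dB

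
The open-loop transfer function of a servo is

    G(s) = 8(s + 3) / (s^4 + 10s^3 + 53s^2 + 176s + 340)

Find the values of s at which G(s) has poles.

s = -1 + 4j, -1 - 4j, -4 + 2j, -4 - 2j

The poles are the roots of the denominator s^4 + 10s^3 + 53s^2 + 176s + 340 = 0.
No real roots exist; factor into two real quadratics: (s^2 + 2s + 17)(s^2 + 8s + 20) = 0.
Each quadratic gives a conjugate pair via the quadratic formula.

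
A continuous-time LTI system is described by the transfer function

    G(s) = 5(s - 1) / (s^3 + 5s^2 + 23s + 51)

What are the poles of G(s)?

The poles are the roots of the denominator s^3 + 5s^2 + 23s + 51 = 0.
Trying s = -3: the polynomial evaluates to 0, so (s + 3) is a factor.
Dividing out leaves s^2 + 2s + 17 = 0.
The quadratic formula then gives s = -1 ± 4j.

s = -1 ± 4j, -3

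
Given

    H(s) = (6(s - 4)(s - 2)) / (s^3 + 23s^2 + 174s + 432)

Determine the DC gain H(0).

Set s = 0: H(0) = (48) / (432) = 1/9.

H(0) = 1/9 ≈ 0.1111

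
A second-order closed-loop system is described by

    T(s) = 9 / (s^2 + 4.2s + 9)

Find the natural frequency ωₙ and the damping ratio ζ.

Compare the denominator to the standard form s^2 + 2ζωₙs + ωₙ².
ωₙ² = 9, so ωₙ = 3 rad/s.
2ζωₙ = 4.2, so ζ = 4.2/(2·3) = 0.7.
With ζ = 0.7 the response is underdamped.

ωₙ = 3 rad/s, ζ = 0.7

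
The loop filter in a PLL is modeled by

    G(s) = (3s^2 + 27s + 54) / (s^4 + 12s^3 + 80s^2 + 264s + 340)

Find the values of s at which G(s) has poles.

s = -3 + j, -3 - j, -3 + 5j, -3 - 5j

The poles are the roots of the denominator s^4 + 12s^3 + 80s^2 + 264s + 340 = 0.
No real roots exist; factor into two real quadratics: (s^2 + 6s + 10)(s^2 + 6s + 34) = 0.
Each quadratic gives a conjugate pair via the quadratic formula.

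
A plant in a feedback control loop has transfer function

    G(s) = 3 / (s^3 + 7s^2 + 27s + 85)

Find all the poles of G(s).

The poles are the roots of the denominator s^3 + 7s^2 + 27s + 85 = 0.
Trying s = -5: the polynomial evaluates to 0, so (s + 5) is a factor.
Dividing out leaves s^2 + 2s + 17 = 0.
The quadratic formula then gives s = -1 ± 4j.

s = -1 + 4j, -1 - 4j, -5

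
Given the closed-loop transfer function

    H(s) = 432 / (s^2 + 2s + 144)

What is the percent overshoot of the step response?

%OS ≈ 76.9%

Comparing s^2 + 2s + 144 to s^2 + 2ζωₙs + ωₙ²: ωₙ = 12 rad/s and ζ = 2/(2·12) ≈ 0.08333.
%OS = 100·exp(−πζ/√(1−ζ²)) = 100·exp(−π·0.08333/√(1−0.08333²)) ≈ 76.9%.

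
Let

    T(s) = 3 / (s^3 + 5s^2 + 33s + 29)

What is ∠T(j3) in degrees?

At s = j3: numerator = 3, denominator = -16 + j72.
∠T = ∠num − ∠den = 0° − (102.53°) = -102.5°.

∠T(j3) ≈ -102.5°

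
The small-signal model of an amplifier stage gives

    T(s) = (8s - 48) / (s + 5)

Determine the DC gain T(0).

T(0) = -48/5 ≈ -9.600

Set s = 0: T(0) = (-48) / (5) = -48/5.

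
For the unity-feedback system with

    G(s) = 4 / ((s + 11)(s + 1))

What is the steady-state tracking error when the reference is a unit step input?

e_ss = 0.7333

G(s) has no poles at the origin.
This is a Type 0 system. Kp = lim_{s→0} G(s) = 4/11.
e_ss = 1/(1 + Kp) = 1/(1 + 4/11) = 11/15 ≈ 0.7333.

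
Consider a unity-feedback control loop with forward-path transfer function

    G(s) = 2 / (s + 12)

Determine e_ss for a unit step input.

G(s) has no poles at the origin.
This is a Type 0 system. Kp = lim_{s→0} G(s) = 2/12 = 1/6.
e_ss = 1/(1 + Kp) = 1/(1 + 1/6) = 6/7 ≈ 0.8571.

e_ss = 0.8571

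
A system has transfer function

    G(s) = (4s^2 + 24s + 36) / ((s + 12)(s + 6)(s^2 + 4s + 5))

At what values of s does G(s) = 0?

Set the numerator to zero: 4s^2 + 24s + 36 = 0, i.e. 4·(s^2 + 6s + 9) = 0.
Factoring: (s + 3)^2 = 0.

s = -3, -3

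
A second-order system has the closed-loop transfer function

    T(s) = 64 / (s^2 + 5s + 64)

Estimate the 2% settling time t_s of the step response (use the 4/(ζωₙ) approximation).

t_s ≈ 1.600 s

Comparing s^2 + 5s + 64 to s^2 + 2ζωₙs + ωₙ²: ωₙ = 8 rad/s and ζ = 5/(2·8) = 0.3125.
ζωₙ = 5/2 = 2.5, so t_s ≈ 4/(ζωₙ) = 4/2.5 = 1.600 s.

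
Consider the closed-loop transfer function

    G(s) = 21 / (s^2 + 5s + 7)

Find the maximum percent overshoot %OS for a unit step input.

Comparing s^2 + 5s + 7 to s^2 + 2ζωₙs + ωₙ²: ωₙ = √7 ≈ 2.646 rad/s and ζ = 5/(2·√7) ≈ 0.9449.
%OS = 100·exp(−πζ/√(1−ζ²)) = 100·exp(−π·0.9449/√(1−0.9449²)) ≈ 0.0115%.

%OS ≈ 0.0115%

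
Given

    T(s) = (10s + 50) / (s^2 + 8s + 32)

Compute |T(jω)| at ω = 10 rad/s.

Substitute s = j10: numerator = 50 + j100, denominator = -68 + j80.
|T(j10)| = |50 + j100| / |-68 + j80| = 111.80 / 105.00 ≈ 1.065.

|T(j10)| ≈ 1.065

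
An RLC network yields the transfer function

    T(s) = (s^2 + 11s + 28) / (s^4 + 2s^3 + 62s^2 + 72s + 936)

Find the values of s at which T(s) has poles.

s = 6j, -6j, -1 + 5j, -1 - 5j

The poles are the roots of the denominator s^4 + 2s^3 + 62s^2 + 72s + 936 = 0.
No real roots exist; factor into two real quadratics: (s^2 + 36)(s^2 + 2s + 26) = 0.
Each quadratic gives a conjugate pair via the quadratic formula.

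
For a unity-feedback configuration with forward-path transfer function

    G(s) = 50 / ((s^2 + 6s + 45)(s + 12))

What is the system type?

The denominator has no factor of s at the origin — no free integrator — so this is a Type 0 system.

Type 0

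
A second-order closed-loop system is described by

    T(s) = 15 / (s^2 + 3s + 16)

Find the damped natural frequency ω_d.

Comparing s^2 + 3s + 16 to s^2 + 2ζωₙs + ωₙ²: ωₙ = 4 rad/s and ζ = 3/(2·4) = 0.375.
ζωₙ = 3/2 = 1.5, so ω_d = ωₙ√(1−ζ²) = √(ωₙ² − (ζωₙ)²) = √(16 − 1.5²) = √13.75 ≈ 3.708 rad/s.

ω_d ≈ 3.708 rad/s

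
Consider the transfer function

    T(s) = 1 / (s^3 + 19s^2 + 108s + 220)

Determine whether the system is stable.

The denominator s^3 + 19s^2 + 108s + 220 factors as (s^2 + 8s + 20)(s + 11), giving poles at s = -4 + 2j, -4 - 2j, -11.
Since all poles lie strictly in the left half-plane, the system is stable.

stable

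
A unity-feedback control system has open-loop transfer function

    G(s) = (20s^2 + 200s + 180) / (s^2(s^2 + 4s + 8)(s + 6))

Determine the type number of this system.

The denominator has 2 factors of s at the origin (free integrators), so this is a Type 2 system.

Type 2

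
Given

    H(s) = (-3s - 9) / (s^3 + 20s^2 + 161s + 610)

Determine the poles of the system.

s = -5 ± 6j, -10

The poles are the roots of the denominator s^3 + 20s^2 + 161s + 610 = 0.
Trying s = -10: the polynomial evaluates to 0, so (s + 10) is a factor.
Dividing out leaves s^2 + 10s + 61 = 0.
The quadratic formula then gives s = -5 ± 6j.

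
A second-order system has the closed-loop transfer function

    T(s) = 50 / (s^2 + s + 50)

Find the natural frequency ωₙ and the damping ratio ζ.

Compare the denominator to the standard form s^2 + 2ζωₙs + ωₙ².
ωₙ² = 50, so ωₙ = √50 ≈ 7.071 rad/s.
2ζωₙ = 1, so ζ = 1/(2·√50) ≈ 0.07071.

ωₙ ≈ 7.071 rad/s, ζ ≈ 0.07071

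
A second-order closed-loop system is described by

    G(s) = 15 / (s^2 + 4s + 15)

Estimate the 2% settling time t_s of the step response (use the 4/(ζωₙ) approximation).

t_s ≈ 2 s

Comparing s^2 + 4s + 15 to s^2 + 2ζωₙs + ωₙ²: ωₙ = √15 ≈ 3.873 rad/s and ζ = 4/(2·√15) ≈ 0.5164.
ζωₙ = 4/2 = 2, so t_s ≈ 4/(ζωₙ) = 4/2 = 2 s.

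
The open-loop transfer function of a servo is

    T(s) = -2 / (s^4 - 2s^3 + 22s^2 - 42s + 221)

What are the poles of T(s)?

s = 2 ± 3j, -1 ± 4j

The poles are the roots of the denominator s^4 - 2s^3 + 22s^2 - 42s + 221 = 0.
No real roots exist; factor into two real quadratics: (s^2 - 4s + 13)(s^2 + 2s + 17) = 0.
Each quadratic gives a conjugate pair via the quadratic formula.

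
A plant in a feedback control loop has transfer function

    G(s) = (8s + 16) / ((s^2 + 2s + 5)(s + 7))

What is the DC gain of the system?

Set s = 0: G(0) = (16) / (35) = 16/35.

G(0) = 16/35 ≈ 0.4571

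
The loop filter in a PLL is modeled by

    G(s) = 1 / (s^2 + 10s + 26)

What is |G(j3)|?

|G(j3)| ≈ 0.02900

Substitute s = j3: numerator = 1, denominator = 17 + j30.
|G(j3)| = |1| / |17 + j30| = 1 / 34.482 ≈ 0.02900.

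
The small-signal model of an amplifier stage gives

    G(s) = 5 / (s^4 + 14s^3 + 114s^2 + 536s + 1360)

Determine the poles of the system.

s = -2 ± 6j, -5 ± 3j

The poles are the roots of the denominator s^4 + 14s^3 + 114s^2 + 536s + 1360 = 0.
No real roots exist; factor into two real quadratics: (s^2 + 4s + 40)(s^2 + 10s + 34) = 0.
Each quadratic gives a conjugate pair via the quadratic formula.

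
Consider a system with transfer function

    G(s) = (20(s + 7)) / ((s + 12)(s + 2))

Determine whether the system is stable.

The poles can be read from the denominator factors: s = -12, -2.
Since all poles lie strictly in the left half-plane, the system is stable.

stable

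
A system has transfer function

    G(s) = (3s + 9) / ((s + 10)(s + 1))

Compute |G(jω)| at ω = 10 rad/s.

|G(j10)| ≈ 0.2204

Substitute s = j10: numerator = 9 + j30, denominator = -90 + j110.
|G(j10)| = |9 + j30| / |-90 + j110| = 31.321 / 142.13 ≈ 0.2204.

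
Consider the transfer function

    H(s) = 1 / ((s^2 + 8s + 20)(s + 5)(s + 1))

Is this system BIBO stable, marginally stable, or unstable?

stable

The poles can be read from the denominator factors: s = -4 ± 2j, -5, -1.
Since all poles lie strictly in the left half-plane, the system is stable.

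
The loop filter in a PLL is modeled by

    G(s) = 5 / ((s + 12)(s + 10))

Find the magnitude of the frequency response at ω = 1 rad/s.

|G(j1)| ≈ 0.04132

Substitute s = j1: numerator = 5, denominator = 119 + j22.
|G(j1)| = |5| / |119 + j22| = 5 / 121.02 ≈ 0.04132.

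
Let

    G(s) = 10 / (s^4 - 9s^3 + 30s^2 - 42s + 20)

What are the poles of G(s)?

The poles are the roots of the denominator s^4 - 9s^3 + 30s^2 - 42s + 20 = 0.
Trying s = 1: the polynomial evaluates to 0, so (s - 1) is a factor.
Dividing out leaves s^3 - 8s^2 + 22s - 20 = 0.
This factors further as (s^2 - 6s + 10)(s - 2) = 0.

s = 3 + j, 3 - j, 1, 2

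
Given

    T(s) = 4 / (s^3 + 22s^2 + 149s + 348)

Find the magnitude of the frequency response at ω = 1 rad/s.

Substitute s = j1: numerator = 4, denominator = 326 + j148.
|T(j1)| = |4| / |326 + j148| = 4 / 358.02 ≈ 0.01117.

|T(j1)| ≈ 0.01117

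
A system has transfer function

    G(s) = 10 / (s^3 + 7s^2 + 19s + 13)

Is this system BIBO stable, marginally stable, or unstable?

stable

The denominator s^3 + 7s^2 + 19s + 13 factors as (s^2 + 6s + 13)(s + 1), giving poles at s = -3 ± 2j, -1.
Since all poles lie strictly in the left half-plane, the system is stable.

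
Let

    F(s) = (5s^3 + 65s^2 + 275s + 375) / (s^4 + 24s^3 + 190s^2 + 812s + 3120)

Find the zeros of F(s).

s = -5, -3, -5

Set the numerator to zero: 5s^3 + 65s^2 + 275s + 375 = 0, i.e. 5·(s^3 + 13s^2 + 55s + 75) = 0.
Factoring: (s + 5)^2(s + 3) = 0.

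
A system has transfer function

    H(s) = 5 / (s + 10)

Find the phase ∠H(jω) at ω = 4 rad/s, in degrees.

∠H(j4) ≈ -21.80°

At s = j4: numerator = 5, denominator = 10 + j4.
∠H = ∠num − ∠den = 0° − (21.801°) = -21.80°.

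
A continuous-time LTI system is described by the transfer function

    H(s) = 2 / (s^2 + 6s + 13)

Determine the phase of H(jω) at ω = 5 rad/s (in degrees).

∠H(j5) ≈ -111.8°

At s = j5: numerator = 2, denominator = -12 + j30.
∠H = ∠num − ∠den = 0° − (111.80°) = -111.8°.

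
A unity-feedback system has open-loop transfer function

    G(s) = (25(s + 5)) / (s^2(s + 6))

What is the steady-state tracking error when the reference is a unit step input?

e_ss = 0

G(s) has 2 poles at the origin.
This is a Type 2 system; for a step input the steady-state error is zero.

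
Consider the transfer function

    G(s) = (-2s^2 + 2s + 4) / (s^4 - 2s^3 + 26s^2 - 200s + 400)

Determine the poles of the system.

The poles are the roots of the denominator s^4 - 2s^3 + 26s^2 - 200s + 400 = 0.
No real roots exist; factor into two real quadratics: (s^2 - 6s + 10)(s^2 + 4s + 40) = 0.
Each quadratic gives a conjugate pair via the quadratic formula.

s = 3 + j, 3 - j, -2 + 6j, -2 - 6j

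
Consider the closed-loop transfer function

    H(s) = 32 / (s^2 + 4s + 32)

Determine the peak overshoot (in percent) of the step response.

Comparing s^2 + 4s + 32 to s^2 + 2ζωₙs + ωₙ²: ωₙ = √32 ≈ 5.657 rad/s and ζ = 4/(2·√32) ≈ 0.3536.
%OS = 100·exp(−πζ/√(1−ζ²)) = 100·exp(−π·0.3536/√(1−0.3536²)) ≈ 30.5%.

%OS ≈ 30.5%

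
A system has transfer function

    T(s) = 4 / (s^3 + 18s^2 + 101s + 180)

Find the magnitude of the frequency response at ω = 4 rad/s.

|T(j4)| ≈ 0.01121

Substitute s = j4: numerator = 4, denominator = -108 + j340.
|T(j4)| = |4| / |-108 + j340| = 4 / 356.74 ≈ 0.01121.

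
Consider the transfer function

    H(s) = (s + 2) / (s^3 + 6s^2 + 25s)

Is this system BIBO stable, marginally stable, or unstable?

marginally stable

The denominator s^3 + 6s^2 + 25s factors as s(s^2 + 6s + 25), giving poles at s = 0, -3 ± 4j.
Since the simple pole(s) at s = 0 lie on the jω-axis with none in the right half-plane, the system is marginally stable.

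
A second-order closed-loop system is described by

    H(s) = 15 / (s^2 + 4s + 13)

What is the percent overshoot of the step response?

Comparing s^2 + 4s + 13 to s^2 + 2ζωₙs + ωₙ²: ωₙ = √13 ≈ 3.606 rad/s and ζ = 4/(2·√13) ≈ 0.5547.
%OS = 100·exp(−πζ/√(1−ζ²)) = 100·exp(−π·0.5547/√(1−0.5547²)) ≈ 12.3%.

%OS ≈ 12.3%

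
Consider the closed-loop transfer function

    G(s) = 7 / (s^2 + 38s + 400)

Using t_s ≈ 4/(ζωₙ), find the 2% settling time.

Comparing s^2 + 38s + 400 to s^2 + 2ζωₙs + ωₙ²: ωₙ = 20 rad/s and ζ = 38/(2·20) = 0.95.
ζωₙ = 38/2 = 19, so t_s ≈ 4/(ζωₙ) = 4/19 ≈ 0.2105 s.

t_s ≈ 0.2105 s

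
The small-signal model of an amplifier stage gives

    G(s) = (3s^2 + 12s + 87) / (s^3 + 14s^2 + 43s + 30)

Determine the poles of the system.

s = -3, -1, -10

The poles are the roots of the denominator s^3 + 14s^2 + 43s + 30 = 0.
Trying s = -3: the polynomial evaluates to 0, so (s + 3) is a factor.
Dividing out leaves s^2 + 11s + 10 = 0.
Factoring the quadratic: (s + 1)(s + 10) = 0.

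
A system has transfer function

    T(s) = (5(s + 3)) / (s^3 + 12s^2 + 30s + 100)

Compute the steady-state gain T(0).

Set s = 0: T(0) = (15) / (100) = 3/20.

T(0) = 3/20 ≈ 0.1500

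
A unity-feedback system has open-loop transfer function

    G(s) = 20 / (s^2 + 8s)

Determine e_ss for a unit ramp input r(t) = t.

G(s) has one pole at the origin.
This is a Type 1 system. Kv = lim_{s→0} s·G(s) = 20/8 = 5/2.
e_ss = 1/Kv = 1/(5/2) = 2/5 ≈ 0.4000.

e_ss = 0.4000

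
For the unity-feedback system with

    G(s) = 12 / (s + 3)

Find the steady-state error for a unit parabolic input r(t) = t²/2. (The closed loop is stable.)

e_ss = ∞

G(s) has no poles at the origin.
This is a Type 0 system; Ka = lim_{s→0} s^2·G(s) = 0, so the steady-state error for a parabola input is infinite.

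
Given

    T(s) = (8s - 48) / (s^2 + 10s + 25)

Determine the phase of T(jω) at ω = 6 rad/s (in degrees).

∠T(j6) ≈ 34.61°

At s = j6: numerator = -48 + j48, denominator = -11 + j60.
∠T = ∠num − ∠den = 135° − (100.39°) = 34.61°.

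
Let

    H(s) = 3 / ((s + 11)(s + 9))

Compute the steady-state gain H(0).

At s = 0 each factor (s + a) contributes a and each (s^2 + bs + c) contributes c.
H(0) = 3·1 / ((11) · (9)) = 3/99 = 1/33.

H(0) = 1/33 ≈ 0.03030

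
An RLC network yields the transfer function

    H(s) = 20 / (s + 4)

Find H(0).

H(0) = 5

Set s = 0: H(0) = (20) / (4) = 5.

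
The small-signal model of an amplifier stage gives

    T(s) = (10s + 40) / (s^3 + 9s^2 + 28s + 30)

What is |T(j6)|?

|T(j6)| ≈ 0.2421

Substitute s = j6: numerator = 40 + j60, denominator = -294 - j48.
|T(j6)| = |40 + j60| / |-294 - j48| = 72.111 / 297.89 ≈ 0.2421.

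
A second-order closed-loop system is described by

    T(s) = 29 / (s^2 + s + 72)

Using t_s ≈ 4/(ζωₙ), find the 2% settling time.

Comparing s^2 + s + 72 to s^2 + 2ζωₙs + ωₙ²: ωₙ = √72 ≈ 8.485 rad/s and ζ = 1/(2·√72) ≈ 0.05893.
ζωₙ = 1/2 = 0.5, so t_s ≈ 4/(ζωₙ) = 4/0.5 = 8 s.

t_s ≈ 8 s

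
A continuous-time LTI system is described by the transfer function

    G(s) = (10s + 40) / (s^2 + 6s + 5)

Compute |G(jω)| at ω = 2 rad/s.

Substitute s = j2: numerator = 40 + j20, denominator = 1 + j12.
|G(j2)| = |40 + j20| / |1 + j12| = 44.721 / 12.042 ≈ 3.714.

|G(j2)| ≈ 3.714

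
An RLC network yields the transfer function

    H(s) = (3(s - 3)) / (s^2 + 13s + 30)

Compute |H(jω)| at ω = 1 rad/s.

Substitute s = j1: numerator = -9 + j3, denominator = 29 + j13.
|H(j1)| = |-9 + j3| / |29 + j13| = 9.4868 / 31.780 ≈ 0.2985.

|H(j1)| ≈ 0.2985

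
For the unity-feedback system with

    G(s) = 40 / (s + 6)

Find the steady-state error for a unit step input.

G(s) has no poles at the origin.
This is a Type 0 system. Kp = lim_{s→0} G(s) = 40/6 = 20/3.
e_ss = 1/(1 + Kp) = 1/(1 + 20/3) = 3/23 ≈ 0.1304.

e_ss = 0.1304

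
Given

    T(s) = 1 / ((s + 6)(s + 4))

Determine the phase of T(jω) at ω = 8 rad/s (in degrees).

At s = j8: numerator = 1, denominator = -40 + j80.
∠T = ∠num − ∠den = 0° − (116.57°) = -116.6°.

∠T(j8) ≈ -116.6°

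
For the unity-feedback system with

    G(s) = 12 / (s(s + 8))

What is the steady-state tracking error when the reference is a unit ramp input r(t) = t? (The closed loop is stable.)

G(s) has one pole at the origin.
This is a Type 1 system. Kv = lim_{s→0} s·G(s) = 12/8 = 3/2.
e_ss = 1/Kv = 1/(3/2) = 2/3 ≈ 0.6667.

e_ss = 0.6667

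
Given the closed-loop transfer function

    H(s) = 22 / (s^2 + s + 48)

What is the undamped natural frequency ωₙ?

Compare the denominator to the standard form s^2 + 2ζωₙs + ωₙ².
ωₙ² = 48, so ωₙ = √48 ≈ 6.928 rad/s.

ωₙ ≈ 6.928 rad/s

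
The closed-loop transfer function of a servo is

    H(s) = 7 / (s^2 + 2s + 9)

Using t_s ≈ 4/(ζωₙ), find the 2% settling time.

Comparing s^2 + 2s + 9 to s^2 + 2ζωₙs + ωₙ²: ωₙ = 3 rad/s and ζ = 2/(2·3) ≈ 0.3333.
ζωₙ = 2/2 = 1, so t_s ≈ 4/(ζωₙ) = 4/1 = 4 s.

t_s ≈ 4 s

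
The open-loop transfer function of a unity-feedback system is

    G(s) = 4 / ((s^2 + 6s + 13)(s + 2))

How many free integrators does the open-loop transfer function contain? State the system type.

The denominator has no factor of s at the origin — no free integrator — so this is a Type 0 system.

Type 0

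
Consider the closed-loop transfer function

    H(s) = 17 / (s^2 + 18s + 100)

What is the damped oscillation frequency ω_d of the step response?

Comparing s^2 + 18s + 100 to s^2 + 2ζωₙs + ωₙ²: ωₙ = 10 rad/s and ζ = 18/(2·10) = 0.9.
ζωₙ = 18/2 = 9, so ω_d = ωₙ√(1−ζ²) = √(ωₙ² − (ζωₙ)²) = √(100 − 9²) = √19 ≈ 4.359 rad/s.

ω_d ≈ 4.359 rad/s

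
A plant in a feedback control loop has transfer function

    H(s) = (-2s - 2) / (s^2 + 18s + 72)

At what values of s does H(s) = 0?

s = -1

Set the numerator to zero: -2s - 2 = 0, i.e. -2·(s + 1) = 0.
So s = -1.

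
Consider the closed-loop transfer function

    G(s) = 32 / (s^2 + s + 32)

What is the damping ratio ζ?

Compare the denominator to the standard form s^2 + 2ζωₙs + ωₙ².
ωₙ² = 32, so ωₙ = √32 ≈ 5.657 rad/s.
2ζωₙ = 1, so ζ = 1/(2·√32) ≈ 0.08839.

ζ ≈ 0.08839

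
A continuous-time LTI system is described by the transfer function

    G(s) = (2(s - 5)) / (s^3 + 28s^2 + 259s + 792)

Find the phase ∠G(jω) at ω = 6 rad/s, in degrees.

At s = j6: numerator = -10 + j12, denominator = -216 + j1338.
∠G = ∠num − ∠den = 129.81° − (99.170°) = 30.64°.

∠G(j6) ≈ 30.64°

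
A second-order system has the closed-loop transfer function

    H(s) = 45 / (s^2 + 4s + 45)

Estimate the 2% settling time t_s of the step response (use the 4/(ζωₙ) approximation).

Comparing s^2 + 4s + 45 to s^2 + 2ζωₙs + ωₙ²: ωₙ = √45 ≈ 6.708 rad/s and ζ = 4/(2·√45) ≈ 0.2981.
ζωₙ = 4/2 = 2, so t_s ≈ 4/(ζωₙ) = 4/2 = 2 s.

t_s ≈ 2 s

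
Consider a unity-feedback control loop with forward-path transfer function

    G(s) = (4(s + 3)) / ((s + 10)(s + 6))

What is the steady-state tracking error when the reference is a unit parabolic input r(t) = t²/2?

e_ss = ∞

G(s) has no poles at the origin.
This is a Type 0 system; Ka = lim_{s→0} s^2·G(s) = 0, so the steady-state error for a parabola input is infinite.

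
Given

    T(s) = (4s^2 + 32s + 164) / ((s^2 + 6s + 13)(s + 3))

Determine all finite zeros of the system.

s = -4 + 5j, -4 - 5j

Set the numerator to zero: 4s^2 + 32s + 164 = 0, i.e. 4·(s^2 + 8s + 41) = 0.
Factoring: (s^2 + 8s + 41) = 0.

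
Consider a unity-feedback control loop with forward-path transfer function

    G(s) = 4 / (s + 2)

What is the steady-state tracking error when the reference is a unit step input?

e_ss = 0.3333

G(s) has no poles at the origin.
This is a Type 0 system. Kp = lim_{s→0} G(s) = 4/2 = 2.
e_ss = 1/(1 + Kp) = 1/(1 + 2) = 1/3 ≈ 0.3333.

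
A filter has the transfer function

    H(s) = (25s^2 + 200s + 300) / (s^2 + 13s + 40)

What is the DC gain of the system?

H(0) = 15/2 ≈ 7.500

Set s = 0: H(0) = (300) / (40) = 15/2.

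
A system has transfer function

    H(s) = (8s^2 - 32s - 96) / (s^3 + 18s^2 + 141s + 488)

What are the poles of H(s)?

s = -8, -5 + 6j, -5 - 6j

The poles are the roots of the denominator s^3 + 18s^2 + 141s + 488 = 0.
Trying s = -8: the polynomial evaluates to 0, so (s + 8) is a factor.
Dividing out leaves s^2 + 10s + 61 = 0.
The quadratic formula then gives s = -5 ± 6j.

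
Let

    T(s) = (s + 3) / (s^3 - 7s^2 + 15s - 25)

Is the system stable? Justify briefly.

unstable

The denominator s^3 - 7s^2 + 15s - 25 factors as (s - 5)(s^2 - 2s + 5), giving poles at s = 5, 1 ± 2j.
Since the pole(s) at s = 5, 1 ± 2j lie in the right half-plane, the system is unstable.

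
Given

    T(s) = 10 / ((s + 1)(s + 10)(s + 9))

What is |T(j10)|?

|T(j10)| ≈ 0.005230

Substitute s = j10: numerator = 10, denominator = -1910 + j90.
|T(j10)| = |10| / |-1910 + j90| = 10 / 1912.1 ≈ 0.005230.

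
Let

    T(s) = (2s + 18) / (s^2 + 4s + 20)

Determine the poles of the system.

The poles are the roots of the denominator s^2 + 4s + 20 = 0.
Using the quadratic formula: s = (-4 ± √(-64))/2 = -2 ± 4j.

s = -2 + 4j, -2 - 4j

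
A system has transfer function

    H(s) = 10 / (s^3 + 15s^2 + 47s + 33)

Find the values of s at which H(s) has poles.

s = -11, -3, -1

The poles are the roots of the denominator s^3 + 15s^2 + 47s + 33 = 0.
Trying s = -11: the polynomial evaluates to 0, so (s + 11) is a factor.
Dividing out leaves s^2 + 4s + 3 = 0.
Factoring the quadratic: (s + 3)(s + 1) = 0.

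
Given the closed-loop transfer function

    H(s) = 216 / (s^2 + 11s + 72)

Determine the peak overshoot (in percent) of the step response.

Comparing s^2 + 11s + 72 to s^2 + 2ζωₙs + ωₙ²: ωₙ = √72 ≈ 8.485 rad/s and ζ = 11/(2·√72) ≈ 0.6482.
%OS = 100·exp(−πζ/√(1−ζ²)) = 100·exp(−π·0.6482/√(1−0.6482²)) ≈ 6.90%.

%OS ≈ 6.90%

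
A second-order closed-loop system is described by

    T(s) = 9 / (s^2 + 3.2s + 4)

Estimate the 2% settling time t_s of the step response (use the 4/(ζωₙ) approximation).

Comparing s^2 + 3.2s + 4 to s^2 + 2ζωₙs + ωₙ²: ωₙ = 2 rad/s and ζ = 3.2/(2·2) = 0.8.
ζωₙ = 3.2/2 = 1.6, so t_s ≈ 4/(ζωₙ) = 4/1.6 = 2.500 s.

t_s ≈ 2.500 s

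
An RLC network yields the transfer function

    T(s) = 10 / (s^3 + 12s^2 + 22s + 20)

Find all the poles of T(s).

s = -1 ± j, -10

The poles are the roots of the denominator s^3 + 12s^2 + 22s + 20 = 0.
Trying s = -10: the polynomial evaluates to 0, so (s + 10) is a factor.
Dividing out leaves s^2 + 2s + 2 = 0.
The quadratic formula then gives s = -1 ± 1j.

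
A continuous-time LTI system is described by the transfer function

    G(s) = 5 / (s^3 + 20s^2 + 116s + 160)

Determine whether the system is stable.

stable

The denominator s^3 + 20s^2 + 116s + 160 factors as (s + 2)(s + 8)(s + 10), giving poles at s = -2, -8, -10.
Since all poles lie strictly in the left half-plane, the system is stable.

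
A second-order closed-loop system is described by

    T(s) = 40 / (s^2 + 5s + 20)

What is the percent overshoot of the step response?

%OS ≈ 12.0%

Comparing s^2 + 5s + 20 to s^2 + 2ζωₙs + ωₙ²: ωₙ = √20 ≈ 4.472 rad/s and ζ = 5/(2·√20) ≈ 0.5590.
%OS = 100·exp(−πζ/√(1−ζ²)) = 100·exp(−π·0.5590/√(1−0.5590²)) ≈ 12.0%.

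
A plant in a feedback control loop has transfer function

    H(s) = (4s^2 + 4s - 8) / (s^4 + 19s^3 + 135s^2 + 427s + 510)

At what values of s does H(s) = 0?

s = -2, 1

Set the numerator to zero: 4s^2 + 4s - 8 = 0, i.e. 4·(s^2 + s - 2) = 0.
Factoring: (s + 2)(s - 1) = 0.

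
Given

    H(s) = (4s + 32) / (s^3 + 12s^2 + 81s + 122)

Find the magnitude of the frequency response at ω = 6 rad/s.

|H(j6)| ≈ 0.09730

Substitute s = j6: numerator = 32 + j24, denominator = -310 + j270.
|H(j6)| = |32 + j24| / |-310 + j270| = 40 / 411.10 ≈ 0.09730.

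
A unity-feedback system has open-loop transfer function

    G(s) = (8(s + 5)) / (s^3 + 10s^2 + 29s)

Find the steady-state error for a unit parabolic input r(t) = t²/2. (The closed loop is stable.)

e_ss = ∞

G(s) has one pole at the origin.
This is a Type 1 system; Ka = lim_{s→0} s^2·G(s) = 0, so the steady-state error for a parabola input is infinite.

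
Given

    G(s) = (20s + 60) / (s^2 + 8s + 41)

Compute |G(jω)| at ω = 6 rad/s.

Substitute s = j6: numerator = 60 + j120, denominator = 5 + j48.
|G(j6)| = |60 + j120| / |5 + j48| = 134.16 / 48.260 ≈ 2.780.

|G(j6)| ≈ 2.780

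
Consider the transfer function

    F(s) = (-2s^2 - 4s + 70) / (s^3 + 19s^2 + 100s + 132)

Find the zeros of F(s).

Set the numerator to zero: -2s^2 - 4s + 70 = 0, i.e. -2·(s^2 + 2s - 35) = 0.
Factoring: (s + 7)(s - 5) = 0.

s = -7, 5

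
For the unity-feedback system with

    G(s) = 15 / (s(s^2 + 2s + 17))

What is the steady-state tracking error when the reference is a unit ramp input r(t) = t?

G(s) has one pole at the origin.
This is a Type 1 system. Kv = lim_{s→0} s·G(s) = 15/17.
e_ss = 1/Kv = 1/(15/17) = 17/15 ≈ 1.133.

e_ss = 1.133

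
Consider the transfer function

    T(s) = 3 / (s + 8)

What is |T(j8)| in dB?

|T(j8)|_dB ≈ -11.5 dB

Substitute s = j8: numerator = 3, denominator = 8 + j8.
|T(j8)| = |3| / |8 + j8| = 3 / 11.314 ≈ 0.2652.
In decibels: 20·log₁₀(0.2652) ≈ -11.5 dB.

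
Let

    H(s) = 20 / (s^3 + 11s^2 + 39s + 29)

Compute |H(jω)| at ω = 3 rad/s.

|H(j3)| ≈ 0.1754

Substitute s = j3: numerator = 20, denominator = -70 + j90.
|H(j3)| = |20| / |-70 + j90| = 20 / 114.02 ≈ 0.1754.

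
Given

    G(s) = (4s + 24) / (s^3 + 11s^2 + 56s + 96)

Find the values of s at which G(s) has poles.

The poles are the roots of the denominator s^3 + 11s^2 + 56s + 96 = 0.
Trying s = -3: the polynomial evaluates to 0, so (s + 3) is a factor.
Dividing out leaves s^2 + 8s + 32 = 0.
The quadratic formula then gives s = -4 ± 4j.

s = -4 ± 4j, -3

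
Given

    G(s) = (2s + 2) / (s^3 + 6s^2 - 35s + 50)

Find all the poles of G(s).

The poles are the roots of the denominator s^3 + 6s^2 - 35s + 50 = 0.
Trying s = -10: the polynomial evaluates to 0, so (s + 10) is a factor.
Dividing out leaves s^2 - 4s + 5 = 0.
The quadratic formula then gives s = 2 ± 1j.

s = 2 + j, 2 - j, -10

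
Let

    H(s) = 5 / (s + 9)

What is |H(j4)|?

Substitute s = j4: numerator = 5, denominator = 9 + j4.
|H(j4)| = |5| / |9 + j4| = 5 / 9.8489 ≈ 0.5077.

|H(j4)| ≈ 0.5077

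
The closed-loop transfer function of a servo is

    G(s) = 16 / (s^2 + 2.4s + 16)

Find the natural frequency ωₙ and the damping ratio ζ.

ωₙ = 4 rad/s, ζ = 0.3

Compare the denominator to the standard form s^2 + 2ζωₙs + ωₙ².
ωₙ² = 16, so ωₙ = 4 rad/s.
2ζωₙ = 2.4, so ζ = 2.4/(2·4) = 0.3.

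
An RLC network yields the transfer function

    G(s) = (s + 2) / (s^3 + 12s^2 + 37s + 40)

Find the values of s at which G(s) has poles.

s = -2 ± j, -8

The poles are the roots of the denominator s^3 + 12s^2 + 37s + 40 = 0.
Trying s = -8: the polynomial evaluates to 0, so (s + 8) is a factor.
Dividing out leaves s^2 + 4s + 5 = 0.
The quadratic formula then gives s = -2 ± 1j.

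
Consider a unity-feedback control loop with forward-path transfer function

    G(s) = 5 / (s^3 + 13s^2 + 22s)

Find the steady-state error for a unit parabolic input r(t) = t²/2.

G(s) has one pole at the origin.
This is a Type 1 system; Ka = lim_{s→0} s^2·G(s) = 0, so the steady-state error for a parabola input is infinite.

e_ss = ∞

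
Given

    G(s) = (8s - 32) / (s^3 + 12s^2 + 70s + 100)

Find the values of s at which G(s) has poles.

s = -5 + 5j, -5 - 5j, -2

The poles are the roots of the denominator s^3 + 12s^2 + 70s + 100 = 0.
Trying s = -2: the polynomial evaluates to 0, so (s + 2) is a factor.
Dividing out leaves s^2 + 10s + 50 = 0.
The quadratic formula then gives s = -5 ± 5j.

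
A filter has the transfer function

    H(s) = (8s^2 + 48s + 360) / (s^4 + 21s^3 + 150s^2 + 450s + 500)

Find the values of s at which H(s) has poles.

s = -3 + j, -3 - j, -10, -5

The poles are the roots of the denominator s^4 + 21s^3 + 150s^2 + 450s + 500 = 0.
Trying s = -10: the polynomial evaluates to 0, so (s + 10) is a factor.
Dividing out leaves s^3 + 11s^2 + 40s + 50 = 0.
This factors further as (s^2 + 6s + 10)(s + 5) = 0.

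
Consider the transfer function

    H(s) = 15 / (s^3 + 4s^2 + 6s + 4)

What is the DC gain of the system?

Set s = 0: H(0) = (15) / (4) = 15/4.

H(0) = 15/4 ≈ 3.750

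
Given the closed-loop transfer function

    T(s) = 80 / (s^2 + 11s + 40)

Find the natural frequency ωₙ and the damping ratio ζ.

ωₙ ≈ 6.325 rad/s, ζ ≈ 0.8696

Compare the denominator to the standard form s^2 + 2ζωₙs + ωₙ².
ωₙ² = 40, so ωₙ = √40 ≈ 6.325 rad/s.
2ζωₙ = 11, so ζ = 11/(2·√40) ≈ 0.8696.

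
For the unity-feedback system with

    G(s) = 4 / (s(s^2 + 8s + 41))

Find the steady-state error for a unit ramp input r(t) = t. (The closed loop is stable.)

G(s) has one pole at the origin.
This is a Type 1 system. Kv = lim_{s→0} s·G(s) = 4/41.
e_ss = 1/Kv = 1/(4/41) = 41/4 ≈ 10.25.

e_ss = 10.25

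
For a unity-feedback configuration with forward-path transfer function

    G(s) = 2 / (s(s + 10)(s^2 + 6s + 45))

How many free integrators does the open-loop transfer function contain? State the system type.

The denominator has 1 factor of s at the origin (free integrator), so this is a Type 1 system.

Type 1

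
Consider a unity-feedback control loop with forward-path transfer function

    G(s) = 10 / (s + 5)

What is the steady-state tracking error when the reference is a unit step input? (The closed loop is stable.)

G(s) has no poles at the origin.
This is a Type 0 system. Kp = lim_{s→0} G(s) = 10/5 = 2.
e_ss = 1/(1 + Kp) = 1/(1 + 2) = 1/3 ≈ 0.3333.

e_ss = 0.3333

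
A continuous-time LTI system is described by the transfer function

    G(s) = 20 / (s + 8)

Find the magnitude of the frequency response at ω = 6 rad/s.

Substitute s = j6: numerator = 20, denominator = 8 + j6.
|G(j6)| = |20| / |8 + j6| = 20 / 10 = 2.

|G(j6)| = 2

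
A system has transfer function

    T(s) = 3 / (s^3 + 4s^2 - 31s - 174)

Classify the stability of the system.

unstable

The denominator s^3 + 4s^2 - 31s - 174 factors as (s^2 + 10s + 29)(s - 6), giving poles at s = -5 ± 2j, 6.
Since the pole(s) at s = 6 lie in the right half-plane, the system is unstable.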